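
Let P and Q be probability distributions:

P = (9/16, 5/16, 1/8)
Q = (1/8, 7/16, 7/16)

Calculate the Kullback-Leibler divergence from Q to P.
D(P||Q) = Σ P(i) log₂(P(i)/Q(i))
  i=0: (9/16) × log₂((9/16)/(1/8)) = (9/16) × log₂(9/2) = 1.2206
  i=1: (5/16) × log₂((5/16)/(7/16)) = (5/16) × log₂(5/7) = -0.1517
  i=2: (1/8) × log₂((1/8)/(7/16)) = (1/8) × log₂(2/7) = -0.2259
D(P||Q) = 1.2206 - 0.1517 - 0.2259
  = 0.8430 bits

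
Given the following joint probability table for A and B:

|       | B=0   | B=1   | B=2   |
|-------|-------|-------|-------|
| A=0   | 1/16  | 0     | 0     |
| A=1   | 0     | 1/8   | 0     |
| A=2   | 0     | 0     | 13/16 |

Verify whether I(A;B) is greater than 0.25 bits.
Marginal P(A) (row sums):
  P(A=0) = 1/16 + 0 + 0 = 1/16
  P(A=1) = 0 + 1/8 + 0 = 1/8
  P(A=2) = 0 + 0 + 13/16 = 13/16
Marginal P(B) (column sums):
  P(B=0) = 1/16 + 0 + 0 = 1/16
  P(B=1) = 0 + 1/8 + 0 = 1/8
  P(B=2) = 0 + 0 + 13/16 = 13/16

H(A) = -[(1/16)·log₂(1/16) + (1/8)·log₂(1/8) + (13/16)·log₂(13/16)]
  = 0.2500 + 0.3750 + 0.2434
  = 0.8684 bits
H(B) = -[(1/16)·log₂(1/16) + (1/8)·log₂(1/8) + (13/16)·log₂(13/16)]
  = 0.2500 + 0.3750 + 0.2434
  = 0.8684 bits
H(A,B) = -[(1/16)·log₂(1/16) + (1/8)·log₂(1/8) + (13/16)·log₂(13/16)]
  = 0.2500 + 0.3750 + 0.2434
  = 0.8684 bits

I(A;B) = H(A) + H(B) - H(A,B)
  = 0.8684 + 0.8684 - 0.8684
  = 0.8684 bits

Yes. I(A;B) = 0.8684 bits, which is > 0.25 bits.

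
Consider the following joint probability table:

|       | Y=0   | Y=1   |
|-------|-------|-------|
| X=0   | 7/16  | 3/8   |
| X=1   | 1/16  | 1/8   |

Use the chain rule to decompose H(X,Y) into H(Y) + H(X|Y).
By the chain rule: H(X,Y) = H(Y) + H(X|Y)

Marginal P(Y) (column sums):
  P(Y=0) = 7/16 + 1/16 = 1/2
  P(Y=1) = 3/8 + 1/8 = 1/2
H(Y) = -[(1/2)·log₂(1/2) + (1/2)·log₂(1/2)]
  = 0.5000 + 0.5000
  = 1.0000 bits
H(X|Y) = -Σ P(X,Y)·log₂ P(X|Y), where P(X|Y) = P(X,Y) / P(Y)
  (X=0,Y=0): P(X|Y) = (7/16)/(1/2) = 7/8;  -(7/16)·log₂(7/8) = 0.0843
  (X=0,Y=1): P(X|Y) = (3/8)/(1/2) = 3/4;  -(3/8)·log₂(3/4) = 0.1556
  (X=1,Y=0): P(X|Y) = (1/16)/(1/2) = 1/8;  -(1/16)·log₂(1/8) = 0.1875
  (X=1,Y=1): P(X|Y) = (1/8)/(1/2) = 1/4;  -(1/8)·log₂(1/4) = 0.2500
H(X|Y) = 0.0843 + 0.1556 + 0.1875 + 0.2500
  = 0.6774 bits

H(X,Y) = H(Y) + H(X|Y) = 1.0000 + 0.6774 = 1.6774 bits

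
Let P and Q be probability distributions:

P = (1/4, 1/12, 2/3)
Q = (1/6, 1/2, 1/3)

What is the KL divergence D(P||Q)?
D(P||Q) = Σ P(i) log₂(P(i)/Q(i))
  i=0: (1/4) × log₂((1/4)/(1/6)) = (1/4) × log₂(3/2) = 0.1462
  i=1: (1/12) × log₂((1/12)/(1/2)) = (1/12) × log₂(1/6) = -0.2154
  i=2: (2/3) × log₂((2/3)/(1/3)) = (2/3) × log₂(2) = 0.6667
D(P||Q) = 0.1462 - 0.2154 + 0.6667
  = 0.5975 bits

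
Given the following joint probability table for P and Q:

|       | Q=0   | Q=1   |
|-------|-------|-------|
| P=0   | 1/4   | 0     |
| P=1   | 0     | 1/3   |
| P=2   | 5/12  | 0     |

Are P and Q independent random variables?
Marginal P(P) (row sums):
  P(P=0) = 1/4 + 0 = 1/4
  P(P=1) = 0 + 1/3 = 1/3
  P(P=2) = 5/12 + 0 = 5/12
Marginal P(Q) (column sums):
  P(Q=0) = 1/4 + 0 + 5/12 = 2/3
  P(Q=1) = 0 + 1/3 + 0 = 1/3

P and Q are independent iff P(P=i,Q=j) = P(P=i)·P(Q=j) for every cell.
  P(P=0)·P(Q=0) = 1/4 × 2/3 = 1/6, but P(P=0,Q=0) = 1/4 ✗

No, P and Q are not independent. Quantitatively, I(P;Q) > 0:

H(P) = -[(1/4)·log₂(1/4) + (1/3)·log₂(1/3) + (5/12)·log₂(5/12)]
  = 0.5000 + 0.5283 + 0.5263
  = 1.5546 bits
H(Q) = -[(2/3)·log₂(2/3) + (1/3)·log₂(1/3)]
  = 0.3900 + 0.5283
  = 0.9183 bits
H(P,Q) = -[(1/4)·log₂(1/4) + (1/3)·log₂(1/3) + (5/12)·log₂(5/12)]
  = 0.5000 + 0.5283 + 0.5263
  = 1.5546 bits
I(P;Q) = H(P) + H(Q) - H(P,Q) = 1.5546 + 0.9183 - 1.5546 = 0.9183 bits > 0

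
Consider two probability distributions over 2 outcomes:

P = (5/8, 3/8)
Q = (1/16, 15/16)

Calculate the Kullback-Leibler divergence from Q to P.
D(P||Q) = Σ P(i) log₂(P(i)/Q(i))
  i=0: (5/8) × log₂((5/8)/(1/16)) = (5/8) × log₂(10) = 2.0762
  i=1: (3/8) × log₂((3/8)/(15/16)) = (3/8) × log₂(2/5) = -0.4957
D(P||Q) = 2.0762 - 0.4957
  = 1.5805 bits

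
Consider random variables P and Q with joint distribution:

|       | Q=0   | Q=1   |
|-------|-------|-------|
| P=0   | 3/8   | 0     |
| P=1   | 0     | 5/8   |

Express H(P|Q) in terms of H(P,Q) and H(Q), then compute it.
H(P|Q) = H(P,Q) - H(Q)

Marginal P(Q) (column sums):
  P(Q=0) = 3/8 + 0 = 3/8
  P(Q=1) = 0 + 5/8 = 5/8

H(P,Q) = -[(3/8)·log₂(3/8) + (5/8)·log₂(5/8)]
  = 0.5306 + 0.4238
  = 0.9544 bits
H(Q) = -[(3/8)·log₂(3/8) + (5/8)·log₂(5/8)]
  = 0.5306 + 0.4238
  = 0.9544 bits

H(P|Q) = 0.9544 - 0.9544 = 0.0000 bits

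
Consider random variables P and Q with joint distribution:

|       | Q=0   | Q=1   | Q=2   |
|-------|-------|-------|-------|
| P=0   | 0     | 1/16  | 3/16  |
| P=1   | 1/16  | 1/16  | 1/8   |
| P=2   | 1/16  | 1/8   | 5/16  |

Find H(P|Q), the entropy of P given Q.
Marginal P(Q) (column sums):
  P(Q=0) = 0 + 1/16 + 1/16 = 1/8
  P(Q=1) = 1/16 + 1/16 + 1/8 = 1/4
  P(Q=2) = 3/16 + 1/8 + 5/16 = 5/8

H(P|Q) = -Σ P(P,Q)·log₂ P(P|Q), where P(P|Q) = P(P,Q) / P(Q)
  (cells with P(P,Q) = 0 contribute 0)
  (P=0,Q=1): P(P|Q) = (1/16)/(1/4) = 1/4;  -(1/16)·log₂(1/4) = 0.1250
  (P=0,Q=2): P(P|Q) = (3/16)/(5/8) = 3/10;  -(3/16)·log₂(3/10) = 0.3257
  (P=1,Q=0): P(P|Q) = (1/16)/(1/8) = 1/2;  -(1/16)·log₂(1/2) = 0.0625
  (P=1,Q=1): P(P|Q) = (1/16)/(1/4) = 1/4;  -(1/16)·log₂(1/4) = 0.1250
  (P=1,Q=2): P(P|Q) = (1/8)/(5/8) = 1/5;  -(1/8)·log₂(1/5) = 0.2902
  (P=2,Q=0): P(P|Q) = (1/16)/(1/8) = 1/2;  -(1/16)·log₂(1/2) = 0.0625
  (P=2,Q=1): P(P|Q) = (1/8)/(1/4) = 1/2;  -(1/8)·log₂(1/2) = 0.1250
  (P=2,Q=2): P(P|Q) = (5/16)/(5/8) = 1/2;  -(5/16)·log₂(1/2) = 0.3125
H(P|Q) = 0.1250 + 0.3257 + 0.0625 + 0.1250 + 0.2902 + 0.0625 + 0.1250 + 0.3125
  = 1.4284 bits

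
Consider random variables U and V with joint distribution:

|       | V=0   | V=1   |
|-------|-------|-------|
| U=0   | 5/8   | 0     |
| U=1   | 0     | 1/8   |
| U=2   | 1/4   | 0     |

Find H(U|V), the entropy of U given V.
Marginal P(V) (column sums):
  P(V=0) = 5/8 + 0 + 1/4 = 7/8
  P(V=1) = 0 + 1/8 + 0 = 1/8

H(U|V) = -Σ P(U,V)·log₂ P(U|V), where P(U|V) = P(U,V) / P(V)
  (cells with P(U,V) = 0 contribute 0)
  (U=0,V=0): P(U|V) = (5/8)/(7/8) = 5/7;  -(5/8)·log₂(5/7) = 0.3034
  (U=1,V=1): P(U|V) = (1/8)/(1/8) = 1;  -(1/8)·log₂(1) = 0.0000
  (U=2,V=0): P(U|V) = (1/4)/(7/8) = 2/7;  -(1/4)·log₂(2/7) = 0.4518
H(U|V) = 0.3034 + 0.0000 + 0.4518
  = 0.7552 bits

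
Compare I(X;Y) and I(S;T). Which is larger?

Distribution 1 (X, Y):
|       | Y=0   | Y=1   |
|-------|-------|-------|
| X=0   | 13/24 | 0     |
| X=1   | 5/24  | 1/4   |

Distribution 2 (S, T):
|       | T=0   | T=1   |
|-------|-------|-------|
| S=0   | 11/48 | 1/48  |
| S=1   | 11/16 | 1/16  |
Distribution 1 (X, Y):
Marginal P(X) (row sums):
  P(X=0) = 13/24 + 0 = 13/24
  P(X=1) = 5/24 + 1/4 = 11/24
Marginal P(Y) (column sums):
  P(Y=0) = 13/24 + 5/24 = 3/4
  P(Y=1) = 0 + 1/4 = 1/4

H(X) = -[(13/24)·log₂(13/24) + (11/24)·log₂(11/24)]
  = 0.4791 + 0.5159
  = 0.9950 bits
H(Y) = -[(3/4)·log₂(3/4) + (1/4)·log₂(1/4)]
  = 0.3113 + 0.5000
  = 0.8113 bits
H(X,Y) = -[(13/24)·log₂(13/24) + (5/24)·log₂(5/24) + (1/4)·log₂(1/4)]
  = 0.4791 + 0.4715 + 0.5000
  = 1.4506 bits

I(X;Y) = H(X) + H(Y) - H(X,Y)
  = 0.9950 + 0.8113 - 1.4506
  = 0.3557 bits

Distribution 2 (S, T):
Marginal P(S) (row sums):
  P(S=0) = 11/48 + 1/48 = 1/4
  P(S=1) = 11/16 + 1/16 = 3/4
Marginal P(T) (column sums):
  P(T=0) = 11/48 + 11/16 = 11/12
  P(T=1) = 1/48 + 1/16 = 1/12

H(S) = -[(1/4)·log₂(1/4) + (3/4)·log₂(3/4)]
  = 0.5000 + 0.3113
  = 0.8113 bits
H(T) = -[(11/12)·log₂(11/12) + (1/12)·log₂(1/12)]
  = 0.1151 + 0.2987
  = 0.4138 bits
H(S,T) = -[(11/48)·log₂(11/48) + (1/48)·log₂(1/48) + (11/16)·log₂(11/16) + (1/16)·log₂(1/16)]
  = 0.4871 + 0.1164 + 0.3716 + 0.2500
  = 1.2251 bits

I(S;T) = H(S) + H(T) - H(S,T)
  = 0.8113 + 0.4138 - 1.2251
  = 0.0000 bits

I(X;Y) = 0.3557 bits > I(S;T) = 0.0000 bits, so (X, Y) has the higher mutual information (stronger dependence).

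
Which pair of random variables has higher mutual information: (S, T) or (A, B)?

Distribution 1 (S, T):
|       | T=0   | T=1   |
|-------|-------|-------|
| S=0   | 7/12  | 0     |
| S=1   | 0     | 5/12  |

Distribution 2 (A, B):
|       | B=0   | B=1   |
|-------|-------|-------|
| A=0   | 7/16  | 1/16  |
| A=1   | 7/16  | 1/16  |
Distribution 1 (S, T):
Marginal P(S) (row sums):
  P(S=0) = 7/12 + 0 = 7/12
  P(S=1) = 0 + 5/12 = 5/12
Marginal P(T) (column sums):
  P(T=0) = 7/12 + 0 = 7/12
  P(T=1) = 0 + 5/12 = 5/12

H(S) = -[(7/12)·log₂(7/12) + (5/12)·log₂(5/12)]
  = 0.4536 + 0.5263
  = 0.9799 bits
H(T) = -[(7/12)·log₂(7/12) + (5/12)·log₂(5/12)]
  = 0.4536 + 0.5263
  = 0.9799 bits
H(S,T) = -[(7/12)·log₂(7/12) + (5/12)·log₂(5/12)]
  = 0.4536 + 0.5263
  = 0.9799 bits

I(S;T) = H(S) + H(T) - H(S,T)
  = 0.9799 + 0.9799 - 0.9799
  = 0.9799 bits

Distribution 2 (A, B):
Marginal P(A) (row sums):
  P(A=0) = 7/16 + 1/16 = 1/2
  P(A=1) = 7/16 + 1/16 = 1/2
Marginal P(B) (column sums):
  P(B=0) = 7/16 + 7/16 = 7/8
  P(B=1) = 1/16 + 1/16 = 1/8

H(A) = -[(1/2)·log₂(1/2) + (1/2)·log₂(1/2)]
  = 0.5000 + 0.5000
  = 1.0000 bits
H(B) = -[(7/8)·log₂(7/8) + (1/8)·log₂(1/8)]
  = 0.1686 + 0.3750
  = 0.5436 bits
H(A,B) = -[(7/16)·log₂(7/16) + (1/16)·log₂(1/16) + (7/16)·log₂(7/16) + (1/16)·log₂(1/16)]
  = 0.5218 + 0.2500 + 0.5218 + 0.2500
  = 1.5436 bits

I(A;B) = H(A) + H(B) - H(A,B)
  = 1.0000 + 0.5436 - 1.5436
  = 0.0000 bits

I(S;T) = 0.9799 bits > I(A;B) = 0.0000 bits, so (S, T) has the higher mutual information (stronger dependence).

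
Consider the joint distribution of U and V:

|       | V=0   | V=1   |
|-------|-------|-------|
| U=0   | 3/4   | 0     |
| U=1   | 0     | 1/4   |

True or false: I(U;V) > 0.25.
Marginal P(U) (row sums):
  P(U=0) = 3/4 + 0 = 3/4
  P(U=1) = 0 + 1/4 = 1/4
Marginal P(V) (column sums):
  P(V=0) = 3/4 + 0 = 3/4
  P(V=1) = 0 + 1/4 = 1/4

H(U) = -[(3/4)·log₂(3/4) + (1/4)·log₂(1/4)]
  = 0.3113 + 0.5000
  = 0.8113 bits
H(V) = -[(3/4)·log₂(3/4) + (1/4)·log₂(1/4)]
  = 0.3113 + 0.5000
  = 0.8113 bits
H(U,V) = -[(3/4)·log₂(3/4) + (1/4)·log₂(1/4)]
  = 0.3113 + 0.5000
  = 0.8113 bits

I(U;V) = H(U) + H(V) - H(U,V)
  = 0.8113 + 0.8113 - 0.8113
  = 0.8113 bits

True. I(U;V) = 0.8113 bits, which is > 0.25 bits.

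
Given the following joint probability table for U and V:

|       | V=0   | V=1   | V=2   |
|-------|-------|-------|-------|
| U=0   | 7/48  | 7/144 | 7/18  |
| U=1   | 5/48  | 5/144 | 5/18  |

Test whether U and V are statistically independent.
Marginal P(U) (row sums):
  P(U=0) = 7/48 + 7/144 + 7/18 = 7/12
  P(U=1) = 5/48 + 5/144 + 5/18 = 5/12
Marginal P(V) (column sums):
  P(V=0) = 7/48 + 5/48 = 1/4
  P(V=1) = 7/144 + 5/144 = 1/12
  P(V=2) = 7/18 + 5/18 = 2/3

U and V are independent iff P(U=i,V=j) = P(U=i)·P(V=j) for every cell.
  P(U=0)·P(V=0) = 7/12 × 1/4 = 7/48 = P(U=0,V=0) ✓
  P(U=0)·P(V=1) = 7/12 × 1/12 = 7/144 = P(U=0,V=1) ✓
  P(U=0)·P(V=2) = 7/12 × 2/3 = 7/18 = P(U=0,V=2) ✓
  P(U=1)·P(V=0) = 5/12 × 1/4 = 5/48 = P(U=1,V=0) ✓
  P(U=1)·P(V=1) = 5/12 × 1/12 = 5/144 = P(U=1,V=1) ✓
  P(U=1)·P(V=2) = 5/12 × 2/3 = 5/18 = P(U=1,V=2) ✓

Yes, U and V are independent: every cell factors, so I(U;V) = 0 bits.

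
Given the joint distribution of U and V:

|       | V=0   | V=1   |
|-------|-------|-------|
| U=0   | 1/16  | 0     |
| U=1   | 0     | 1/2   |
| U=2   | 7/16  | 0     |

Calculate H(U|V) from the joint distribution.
Marginal P(V) (column sums):
  P(V=0) = 1/16 + 0 + 7/16 = 1/2
  P(V=1) = 0 + 1/2 + 0 = 1/2

H(U|V) = -Σ P(U,V)·log₂ P(U|V), where P(U|V) = P(U,V) / P(V)
  (cells with P(U,V) = 0 contribute 0)
  (U=0,V=0): P(U|V) = (1/16)/(1/2) = 1/8;  -(1/16)·log₂(1/8) = 0.1875
  (U=1,V=1): P(U|V) = (1/2)/(1/2) = 1;  -(1/2)·log₂(1) = 0.0000
  (U=2,V=0): P(U|V) = (7/16)/(1/2) = 7/8;  -(7/16)·log₂(7/8) = 0.0843
H(U|V) = 0.1875 + 0.0000 + 0.0843
  = 0.2718 bits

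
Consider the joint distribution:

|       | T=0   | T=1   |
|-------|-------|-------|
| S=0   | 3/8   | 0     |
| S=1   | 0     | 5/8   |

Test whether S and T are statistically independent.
Marginal P(S) (row sums):
  P(S=0) = 3/8 + 0 = 3/8
  P(S=1) = 0 + 5/8 = 5/8
Marginal P(T) (column sums):
  P(T=0) = 3/8 + 0 = 3/8
  P(T=1) = 0 + 5/8 = 5/8

S and T are independent iff P(S=i,T=j) = P(S=i)·P(T=j) for every cell.
  P(S=0)·P(T=0) = 3/8 × 3/8 = 9/64, but P(S=0,T=0) = 3/8 ✗

No, S and T are not independent. Quantitatively, I(S;T) > 0:

H(S) = -[(3/8)·log₂(3/8) + (5/8)·log₂(5/8)]
  = 0.5306 + 0.4238
  = 0.9544 bits
H(T) = -[(3/8)·log₂(3/8) + (5/8)·log₂(5/8)]
  = 0.5306 + 0.4238
  = 0.9544 bits
H(S,T) = -[(3/8)·log₂(3/8) + (5/8)·log₂(5/8)]
  = 0.5306 + 0.4238
  = 0.9544 bits
I(S;T) = H(S) + H(T) - H(S,T) = 0.9544 + 0.9544 - 0.9544 = 0.9544 bits > 0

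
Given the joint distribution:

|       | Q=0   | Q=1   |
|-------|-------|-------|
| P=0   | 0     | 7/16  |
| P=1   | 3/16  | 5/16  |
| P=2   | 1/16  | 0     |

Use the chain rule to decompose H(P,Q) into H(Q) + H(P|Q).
By the chain rule: H(P,Q) = H(Q) + H(P|Q)

Marginal P(Q) (column sums):
  P(Q=0) = 0 + 3/16 + 1/16 = 1/4
  P(Q=1) = 7/16 + 5/16 + 0 = 3/4
H(Q) = -[(1/4)·log₂(1/4) + (3/4)·log₂(3/4)]
  = 0.5000 + 0.3113
  = 0.8113 bits
H(P|Q) = -Σ P(P,Q)·log₂ P(P|Q), where P(P|Q) = P(P,Q) / P(Q)
  (cells with P(P,Q) = 0 contribute 0)
  (P=0,Q=1): P(P|Q) = (7/16)/(3/4) = 7/12;  -(7/16)·log₂(7/12) = 0.3402
  (P=1,Q=0): P(P|Q) = (3/16)/(1/4) = 3/4;  -(3/16)·log₂(3/4) = 0.0778
  (P=1,Q=1): P(P|Q) = (5/16)/(3/4) = 5/12;  -(5/16)·log₂(5/12) = 0.3947
  (P=2,Q=0): P(P|Q) = (1/16)/(1/4) = 1/4;  -(1/16)·log₂(1/4) = 0.1250
H(P|Q) = 0.3402 + 0.0778 + 0.3947 + 0.1250
  = 0.9377 bits

H(P,Q) = H(Q) + H(P|Q) = 0.8113 + 0.9377 = 1.7490 bits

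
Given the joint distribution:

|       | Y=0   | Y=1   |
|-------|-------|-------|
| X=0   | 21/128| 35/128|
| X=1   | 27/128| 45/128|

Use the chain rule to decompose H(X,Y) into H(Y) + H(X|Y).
By the chain rule: H(X,Y) = H(Y) + H(X|Y)

Marginal P(Y) (column sums):
  P(Y=0) = 21/128 + 27/128 = 3/8
  P(Y=1) = 35/128 + 45/128 = 5/8
H(Y) = -[(3/8)·log₂(3/8) + (5/8)·log₂(5/8)]
  = 0.5306 + 0.4238
  = 0.9544 bits
H(X|Y) = -Σ P(X,Y)·log₂ P(X|Y), where P(X|Y) = P(X,Y) / P(Y)
  (X=0,Y=0): P(X|Y) = (21/128)/(3/8) = 7/16;  -(21/128)·log₂(7/16) = 0.1957
  (X=0,Y=1): P(X|Y) = (35/128)/(5/8) = 7/16;  -(35/128)·log₂(7/16) = 0.3261
  (X=1,Y=0): P(X|Y) = (27/128)/(3/8) = 9/16;  -(27/128)·log₂(9/16) = 0.1751
  (X=1,Y=1): P(X|Y) = (45/128)/(5/8) = 9/16;  -(45/128)·log₂(9/16) = 0.2918
H(X|Y) = 0.1957 + 0.3261 + 0.1751 + 0.2918
  = 0.9887 bits

H(X,Y) = H(Y) + H(X|Y) = 0.9544 + 0.9887 = 1.9431 bits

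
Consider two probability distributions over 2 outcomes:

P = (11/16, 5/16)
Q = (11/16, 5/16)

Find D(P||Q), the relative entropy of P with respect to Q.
D(P||Q) = Σ P(i) log₂(P(i)/Q(i))
  i=0: (11/16) × log₂((11/16)/(11/16)) = (11/16) × log₂(1) = 0.0000
  i=1: (5/16) × log₂((5/16)/(5/16)) = (5/16) × log₂(1) = 0.0000
D(P||Q) = 0.0000 + 0.0000
  = 0.0000 bits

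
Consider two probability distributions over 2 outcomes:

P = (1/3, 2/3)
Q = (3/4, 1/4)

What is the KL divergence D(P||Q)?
D(P||Q) = Σ P(i) log₂(P(i)/Q(i))
  i=0: (1/3) × log₂((1/3)/(3/4)) = (1/3) × log₂(4/9) = -0.3900
  i=1: (2/3) × log₂((2/3)/(1/4)) = (2/3) × log₂(8/3) = 0.9434
D(P||Q) = -0.3900 + 0.9434
  = 0.5534 bits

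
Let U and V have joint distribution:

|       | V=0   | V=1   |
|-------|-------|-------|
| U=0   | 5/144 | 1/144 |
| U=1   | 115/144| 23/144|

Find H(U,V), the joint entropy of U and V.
H(U,V) = -Σ P(U,V) log₂ P(U,V), summed over the non-zero cells:
H(U,V) = -[(5/144)·log₂(5/144) + (1/144)·log₂(1/144) + (115/144)·log₂(115/144) + (23/144)·log₂(23/144)]
  = 0.1683 + 0.0498 + 0.2591 + 0.4227
  = 0.8999 bits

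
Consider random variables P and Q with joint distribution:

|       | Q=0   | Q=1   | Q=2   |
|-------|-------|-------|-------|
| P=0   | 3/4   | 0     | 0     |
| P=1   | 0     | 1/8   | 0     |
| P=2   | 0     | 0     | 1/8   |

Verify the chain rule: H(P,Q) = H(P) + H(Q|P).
Left side:
H(P,Q) = -[(3/4)·log₂(3/4) + (1/8)·log₂(1/8) + (1/8)·log₂(1/8)]
  = 0.3113 + 0.3750 + 0.3750
  = 1.0613 bits

Right side:
Marginal P(P) (row sums):
  P(P=0) = 3/4 + 0 + 0 = 3/4
  P(P=1) = 0 + 1/8 + 0 = 1/8
  P(P=2) = 0 + 0 + 1/8 = 1/8
H(P) = -[(3/4)·log₂(3/4) + (1/8)·log₂(1/8) + (1/8)·log₂(1/8)]
  = 0.3113 + 0.3750 + 0.3750
  = 1.0613 bits
H(Q|P) = -Σ P(P,Q)·log₂ P(Q|P), where P(Q|P) = P(P,Q) / P(P)
  (cells with P(P,Q) = 0 contribute 0)
  (P=0,Q=0): P(Q|P) = (3/4)/(3/4) = 1;  -(3/4)·log₂(1) = 0.0000
  (P=1,Q=1): P(Q|P) = (1/8)/(1/8) = 1;  -(1/8)·log₂(1) = 0.0000
  (P=2,Q=2): P(Q|P) = (1/8)/(1/8) = 1;  -(1/8)·log₂(1) = 0.0000
H(Q|P) = 0.0000 + 0.0000 + 0.0000
  = 0.0000 bits
H(P) + H(Q|P) = 1.0613 + 0.0000 = 1.0613 bits

Both sides equal 1.0613 bits, so the chain rule holds ✓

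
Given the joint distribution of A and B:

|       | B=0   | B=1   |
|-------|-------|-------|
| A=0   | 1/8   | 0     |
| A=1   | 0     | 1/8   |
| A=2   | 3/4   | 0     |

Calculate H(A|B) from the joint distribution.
Marginal P(B) (column sums):
  P(B=0) = 1/8 + 0 + 3/4 = 7/8
  P(B=1) = 0 + 1/8 + 0 = 1/8

H(A|B) = -Σ P(A,B)·log₂ P(A|B), where P(A|B) = P(A,B) / P(B)
  (cells with P(A,B) = 0 contribute 0)
  (A=0,B=0): P(A|B) = (1/8)/(7/8) = 1/7;  -(1/8)·log₂(1/7) = 0.3509
  (A=1,B=1): P(A|B) = (1/8)/(1/8) = 1;  -(1/8)·log₂(1) = 0.0000
  (A=2,B=0): P(A|B) = (3/4)/(7/8) = 6/7;  -(3/4)·log₂(6/7) = 0.1668
H(A|B) = 0.3509 + 0.0000 + 0.1668
  = 0.5177 bits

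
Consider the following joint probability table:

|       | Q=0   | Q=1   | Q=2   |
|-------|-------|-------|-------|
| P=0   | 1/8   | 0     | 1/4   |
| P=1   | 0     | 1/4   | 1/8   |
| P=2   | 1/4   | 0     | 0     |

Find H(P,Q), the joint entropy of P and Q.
H(P,Q) = -Σ P(P,Q) log₂ P(P,Q), summed over the non-zero cells:
H(P,Q) = -[(1/8)·log₂(1/8) + (1/4)·log₂(1/4) + (1/4)·log₂(1/4) + (1/8)·log₂(1/8) + (1/4)·log₂(1/4)]
  = 0.3750 + 0.5000 + 0.5000 + 0.3750 + 0.5000
  = 2.2500 bits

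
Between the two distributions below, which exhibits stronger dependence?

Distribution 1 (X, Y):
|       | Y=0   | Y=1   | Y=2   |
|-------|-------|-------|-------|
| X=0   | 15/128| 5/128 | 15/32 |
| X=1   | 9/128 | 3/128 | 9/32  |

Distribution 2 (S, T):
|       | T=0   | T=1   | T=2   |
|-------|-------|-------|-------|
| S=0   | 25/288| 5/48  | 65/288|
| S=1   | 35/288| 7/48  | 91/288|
Distribution 1 (X, Y):
Marginal P(X) (row sums):
  P(X=0) = 15/128 + 5/128 + 15/32 = 5/8
  P(X=1) = 9/128 + 3/128 + 9/32 = 3/8
Marginal P(Y) (column sums):
  P(Y=0) = 15/128 + 9/128 = 3/16
  P(Y=1) = 5/128 + 3/128 = 1/16
  P(Y=2) = 15/32 + 9/32 = 3/4

H(X) = -[(5/8)·log₂(5/8) + (3/8)·log₂(3/8)]
  = 0.4238 + 0.5306
  = 0.9544 bits
H(Y) = -[(3/16)·log₂(3/16) + (1/16)·log₂(1/16) + (3/4)·log₂(3/4)]
  = 0.4528 + 0.2500 + 0.3113
  = 1.0141 bits
H(X,Y) = -[(15/128)·log₂(15/128) + (5/128)·log₂(5/128) + (15/32)·log₂(15/32) + (9/128)·log₂(9/128) + (3/128)·log₂(3/128) + (9/32)·log₂(9/32)]
  = 0.3625 + 0.1827 + 0.5124 + 0.2693 + 0.1269 + 0.5147
  = 1.9685 bits

I(X;Y) = H(X) + H(Y) - H(X,Y)
  = 0.9544 + 1.0141 - 1.9685
  = 0.0000 bits

Distribution 2 (S, T):
Marginal P(S) (row sums):
  P(S=0) = 25/288 + 5/48 + 65/288 = 5/12
  P(S=1) = 35/288 + 7/48 + 91/288 = 7/12
Marginal P(T) (column sums):
  P(T=0) = 25/288 + 35/288 = 5/24
  P(T=1) = 5/48 + 7/48 = 1/4
  P(T=2) = 65/288 + 91/288 = 13/24

H(S) = -[(5/12)·log₂(5/12) + (7/12)·log₂(7/12)]
  = 0.5263 + 0.4536
  = 0.9799 bits
H(T) = -[(5/24)·log₂(5/24) + (1/4)·log₂(1/4) + (13/24)·log₂(13/24)]
  = 0.4715 + 0.5000 + 0.4791
  = 1.4506 bits
H(S,T) = -[(25/288)·log₂(25/288) + (5/48)·log₂(5/48) + (65/288)·log₂(65/288) + (35/288)·log₂(35/288) + (7/48)·log₂(7/48) + (91/288)·log₂(91/288)]
  = 0.3061 + 0.3399 + 0.4847 + 0.3695 + 0.4051 + 0.5252
  = 2.4305 bits

I(S;T) = H(S) + H(T) - H(S,T)
  = 0.9799 + 1.4506 - 2.4305
  = 0.0000 bits

Both joint tables factor as the product of their marginals, so I(X;Y) = I(S;T) = 0 bits: neither is larger (both pairs are independent).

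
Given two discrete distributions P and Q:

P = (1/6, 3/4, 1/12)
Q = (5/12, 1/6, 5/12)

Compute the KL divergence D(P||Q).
D(P||Q) = Σ P(i) log₂(P(i)/Q(i))
  i=0: (1/6) × log₂((1/6)/(5/12)) = (1/6) × log₂(2/5) = -0.2203
  i=1: (3/4) × log₂((3/4)/(1/6)) = (3/4) × log₂(9/2) = 1.6274
  i=2: (1/12) × log₂((1/12)/(5/12)) = (1/12) × log₂(1/5) = -0.1935
D(P||Q) = -0.2203 + 1.6274 - 0.1935
  = 1.2136 bits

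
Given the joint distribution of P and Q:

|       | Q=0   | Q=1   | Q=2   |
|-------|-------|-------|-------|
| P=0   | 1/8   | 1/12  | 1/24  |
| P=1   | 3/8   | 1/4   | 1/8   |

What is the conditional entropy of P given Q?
Marginal P(Q) (column sums):
  P(Q=0) = 1/8 + 3/8 = 1/2
  P(Q=1) = 1/12 + 1/4 = 1/3
  P(Q=2) = 1/24 + 1/8 = 1/6

H(P|Q) = -Σ P(P,Q)·log₂ P(P|Q), where P(P|Q) = P(P,Q) / P(Q)
  (P=0,Q=0): P(P|Q) = (1/8)/(1/2) = 1/4;  -(1/8)·log₂(1/4) = 0.2500
  (P=0,Q=1): P(P|Q) = (1/12)/(1/3) = 1/4;  -(1/12)·log₂(1/4) = 0.1667
  (P=0,Q=2): P(P|Q) = (1/24)/(1/6) = 1/4;  -(1/24)·log₂(1/4) = 0.0833
  (P=1,Q=0): P(P|Q) = (3/8)/(1/2) = 3/4;  -(3/8)·log₂(3/4) = 0.1556
  (P=1,Q=1): P(P|Q) = (1/4)/(1/3) = 3/4;  -(1/4)·log₂(3/4) = 0.1038
  (P=1,Q=2): P(P|Q) = (1/8)/(1/6) = 3/4;  -(1/8)·log₂(3/4) = 0.0519
H(P|Q) = 0.2500 + 0.1667 + 0.0833 + 0.1556 + 0.1038 + 0.0519
  = 0.8113 bits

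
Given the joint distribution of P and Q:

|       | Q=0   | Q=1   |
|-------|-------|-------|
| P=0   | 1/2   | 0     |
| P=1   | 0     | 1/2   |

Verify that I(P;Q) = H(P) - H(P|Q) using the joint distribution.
Left side, from I(P;Q) = H(P) + H(Q) - H(P,Q):
Marginal P(P) (row sums):
  P(P=0) = 1/2 + 0 = 1/2
  P(P=1) = 0 + 1/2 = 1/2
Marginal P(Q) (column sums):
  P(Q=0) = 1/2 + 0 = 1/2
  P(Q=1) = 0 + 1/2 = 1/2

H(P) = -[(1/2)·log₂(1/2) + (1/2)·log₂(1/2)]
  = 0.5000 + 0.5000
  = 1.0000 bits
H(Q) = -[(1/2)·log₂(1/2) + (1/2)·log₂(1/2)]
  = 0.5000 + 0.5000
  = 1.0000 bits
H(P,Q) = -[(1/2)·log₂(1/2) + (1/2)·log₂(1/2)]
  = 0.5000 + 0.5000
  = 1.0000 bits

I(P;Q) = H(P) + H(Q) - H(P,Q)
  = 1.0000 + 1.0000 - 1.0000
  = 1.0000 bits

Right side, with H(P|Q) computed directly from the conditional probabilities:
H(P|Q) = -Σ P(P,Q)·log₂ P(P|Q), where P(P|Q) = P(P,Q) / P(Q)
  (cells with P(P,Q) = 0 contribute 0)
  (P=0,Q=0): P(P|Q) = (1/2)/(1/2) = 1;  -(1/2)·log₂(1) = 0.0000
  (P=1,Q=1): P(P|Q) = (1/2)/(1/2) = 1;  -(1/2)·log₂(1) = 0.0000
H(P|Q) = 0.0000 + 0.0000
  = 0.0000 bits
H(P) - H(P|Q) = 1.0000 - 0.0000 = 1.0000 bits

Both sides equal 1.0000 bits, so I(P;Q) = H(P) - H(P|Q) ✓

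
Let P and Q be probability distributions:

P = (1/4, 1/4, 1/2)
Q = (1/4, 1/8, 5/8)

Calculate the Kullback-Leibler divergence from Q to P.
D(P||Q) = Σ P(i) log₂(P(i)/Q(i))
  i=0: (1/4) × log₂((1/4)/(1/4)) = (1/4) × log₂(1) = 0.0000
  i=1: (1/4) × log₂((1/4)/(1/8)) = (1/4) × log₂(2) = 0.2500
  i=2: (1/2) × log₂((1/2)/(5/8)) = (1/2) × log₂(4/5) = -0.1610
D(P||Q) = 0.0000 + 0.2500 - 0.1610
  = 0.0890 bits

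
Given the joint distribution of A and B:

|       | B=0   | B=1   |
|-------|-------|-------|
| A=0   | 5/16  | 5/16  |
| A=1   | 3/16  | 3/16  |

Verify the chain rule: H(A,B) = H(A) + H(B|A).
Left side:
H(A,B) = -[(5/16)·log₂(5/16) + (5/16)·log₂(5/16) + (3/16)·log₂(3/16) + (3/16)·log₂(3/16)]
  = 0.5244 + 0.5244 + 0.4528 + 0.4528
  = 1.9544 bits

Right side:
Marginal P(A) (row sums):
  P(A=0) = 5/16 + 5/16 = 5/8
  P(A=1) = 3/16 + 3/16 = 3/8
H(A) = -[(5/8)·log₂(5/8) + (3/8)·log₂(3/8)]
  = 0.4238 + 0.5306
  = 0.9544 bits
H(B|A) = -Σ P(A,B)·log₂ P(B|A), where P(B|A) = P(A,B) / P(A)
  (A=0,B=0): P(B|A) = (5/16)/(5/8) = 1/2;  -(5/16)·log₂(1/2) = 0.3125
  (A=0,B=1): P(B|A) = (5/16)/(5/8) = 1/2;  -(5/16)·log₂(1/2) = 0.3125
  (A=1,B=0): P(B|A) = (3/16)/(3/8) = 1/2;  -(3/16)·log₂(1/2) = 0.1875
  (A=1,B=1): P(B|A) = (3/16)/(3/8) = 1/2;  -(3/16)·log₂(1/2) = 0.1875
H(B|A) = 0.3125 + 0.3125 + 0.1875 + 0.1875
  = 1.0000 bits
H(A) + H(B|A) = 0.9544 + 1.0000 = 1.9544 bits

Both sides equal 1.9544 bits, so the chain rule holds ✓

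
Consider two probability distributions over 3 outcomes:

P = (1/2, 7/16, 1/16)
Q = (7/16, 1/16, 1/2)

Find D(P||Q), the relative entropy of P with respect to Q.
D(P||Q) = Σ P(i) log₂(P(i)/Q(i))
  i=0: (1/2) × log₂((1/2)/(7/16)) = (1/2) × log₂(8/7) = 0.0963
  i=1: (7/16) × log₂((7/16)/(1/16)) = (7/16) × log₂(7) = 1.2282
  i=2: (1/16) × log₂((1/16)/(1/2)) = (1/16) × log₂(1/8) = -0.1875
D(P||Q) = 0.0963 + 1.2282 - 0.1875
  = 1.1370 bits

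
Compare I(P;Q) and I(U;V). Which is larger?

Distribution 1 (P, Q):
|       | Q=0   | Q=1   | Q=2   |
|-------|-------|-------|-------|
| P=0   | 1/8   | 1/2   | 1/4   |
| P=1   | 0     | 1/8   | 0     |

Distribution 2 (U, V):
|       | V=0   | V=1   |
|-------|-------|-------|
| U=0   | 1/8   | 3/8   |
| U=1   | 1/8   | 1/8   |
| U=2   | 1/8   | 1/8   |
Distribution 1 (P, Q):
Marginal P(P) (row sums):
  P(P=0) = 1/8 + 1/2 + 1/4 = 7/8
  P(P=1) = 0 + 1/8 + 0 = 1/8
Marginal P(Q) (column sums):
  P(Q=0) = 1/8 + 0 = 1/8
  P(Q=1) = 1/2 + 1/8 = 5/8
  P(Q=2) = 1/4 + 0 = 1/4

H(P) = -[(7/8)·log₂(7/8) + (1/8)·log₂(1/8)]
  = 0.1686 + 0.3750
  = 0.5436 bits
H(Q) = -[(1/8)·log₂(1/8) + (5/8)·log₂(5/8) + (1/4)·log₂(1/4)]
  = 0.3750 + 0.4238 + 0.5000
  = 1.2988 bits
H(P,Q) = -[(1/8)·log₂(1/8) + (1/2)·log₂(1/2) + (1/4)·log₂(1/4) + (1/8)·log₂(1/8)]
  = 0.3750 + 0.5000 + 0.5000 + 0.3750
  = 1.7500 bits

I(P;Q) = H(P) + H(Q) - H(P,Q)
  = 0.5436 + 1.2988 - 1.7500
  = 0.0924 bits

Distribution 2 (U, V):
Marginal P(U) (row sums):
  P(U=0) = 1/8 + 3/8 = 1/2
  P(U=1) = 1/8 + 1/8 = 1/4
  P(U=2) = 1/8 + 1/8 = 1/4
Marginal P(V) (column sums):
  P(V=0) = 1/8 + 1/8 + 1/8 = 3/8
  P(V=1) = 3/8 + 1/8 + 1/8 = 5/8

H(U) = -[(1/2)·log₂(1/2) + (1/4)·log₂(1/4) + (1/4)·log₂(1/4)]
  = 0.5000 + 0.5000 + 0.5000
  = 1.5000 bits
H(V) = -[(3/8)·log₂(3/8) + (5/8)·log₂(5/8)]
  = 0.5306 + 0.4238
  = 0.9544 bits
H(U,V) = -[(1/8)·log₂(1/8) + (3/8)·log₂(3/8) + (1/8)·log₂(1/8) + (1/8)·log₂(1/8) + (1/8)·log₂(1/8) + (1/8)·log₂(1/8)]
  = 0.3750 + 0.5306 + 0.3750 + 0.3750 + 0.3750 + 0.3750
  = 2.4056 bits

I(U;V) = H(U) + H(V) - H(U,V)
  = 1.5000 + 0.9544 - 2.4056
  = 0.0488 bits

I(P;Q) = 0.0924 bits > I(U;V) = 0.0488 bits, so (P, Q) has the higher mutual information (stronger dependence).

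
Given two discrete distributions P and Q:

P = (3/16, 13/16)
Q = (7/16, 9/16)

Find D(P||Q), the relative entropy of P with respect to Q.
D(P||Q) = Σ P(i) log₂(P(i)/Q(i))
  i=0: (3/16) × log₂((3/16)/(7/16)) = (3/16) × log₂(3/7) = -0.2292
  i=1: (13/16) × log₂((13/16)/(9/16)) = (13/16) × log₂(13/9) = 0.4310
D(P||Q) = -0.2292 + 0.4310
  = 0.2018 bits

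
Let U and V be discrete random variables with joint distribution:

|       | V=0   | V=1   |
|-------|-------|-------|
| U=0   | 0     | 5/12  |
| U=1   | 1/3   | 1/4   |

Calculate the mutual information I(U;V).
Marginal P(U) (row sums):
  P(U=0) = 0 + 5/12 = 5/12
  P(U=1) = 1/3 + 1/4 = 7/12
Marginal P(V) (column sums):
  P(V=0) = 0 + 1/3 = 1/3
  P(V=1) = 5/12 + 1/4 = 2/3

H(U) = -[(5/12)·log₂(5/12) + (7/12)·log₂(7/12)]
  = 0.5263 + 0.4536
  = 0.9799 bits
H(V) = -[(1/3)·log₂(1/3) + (2/3)·log₂(2/3)]
  = 0.5283 + 0.3900
  = 0.9183 bits
H(U,V) = -[(5/12)·log₂(5/12) + (1/3)·log₂(1/3) + (1/4)·log₂(1/4)]
  = 0.5263 + 0.5283 + 0.5000
  = 1.5546 bits

I(U;V) = H(U) + H(V) - H(U,V)
  = 0.9799 + 0.9183 - 1.5546
  = 0.3436 bits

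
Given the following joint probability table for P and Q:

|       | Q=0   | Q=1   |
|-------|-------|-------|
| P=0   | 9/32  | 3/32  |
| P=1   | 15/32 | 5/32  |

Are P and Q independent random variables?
Marginal P(P) (row sums):
  P(P=0) = 9/32 + 3/32 = 3/8
  P(P=1) = 15/32 + 5/32 = 5/8
Marginal P(Q) (column sums):
  P(Q=0) = 9/32 + 15/32 = 3/4
  P(Q=1) = 3/32 + 5/32 = 1/4

P and Q are independent iff P(P=i,Q=j) = P(P=i)·P(Q=j) for every cell.
  P(P=0)·P(Q=0) = 3/8 × 3/4 = 9/32 = P(P=0,Q=0) ✓
  P(P=0)·P(Q=1) = 3/8 × 1/4 = 3/32 = P(P=0,Q=1) ✓
  P(P=1)·P(Q=0) = 5/8 × 3/4 = 15/32 = P(P=1,Q=0) ✓
  P(P=1)·P(Q=1) = 5/8 × 1/4 = 5/32 = P(P=1,Q=1) ✓

Yes, P and Q are independent: every cell factors, so I(P;Q) = 0 bits.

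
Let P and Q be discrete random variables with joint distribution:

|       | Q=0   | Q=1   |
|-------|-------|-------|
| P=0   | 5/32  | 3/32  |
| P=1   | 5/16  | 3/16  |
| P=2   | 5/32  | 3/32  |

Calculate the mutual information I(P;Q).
Marginal P(P) (row sums):
  P(P=0) = 5/32 + 3/32 = 1/4
  P(P=1) = 5/16 + 3/16 = 1/2
  P(P=2) = 5/32 + 3/32 = 1/4
Marginal P(Q) (column sums):
  P(Q=0) = 5/32 + 5/16 + 5/32 = 5/8
  P(Q=1) = 3/32 + 3/16 + 3/32 = 3/8

H(P) = -[(1/4)·log₂(1/4) + (1/2)·log₂(1/2) + (1/4)·log₂(1/4)]
  = 0.5000 + 0.5000 + 0.5000
  = 1.5000 bits
H(Q) = -[(5/8)·log₂(5/8) + (3/8)·log₂(3/8)]
  = 0.4238 + 0.5306
  = 0.9544 bits
H(P,Q) = -[(5/32)·log₂(5/32) + (3/32)·log₂(3/32) + (5/16)·log₂(5/16) + (3/16)·log₂(3/16) + (5/32)·log₂(5/32) + (3/32)·log₂(3/32)]
  = 0.4184 + 0.3202 + 0.5244 + 0.4528 + 0.4184 + 0.3202
  = 2.4544 bits

I(P;Q) = H(P) + H(Q) - H(P,Q)
  = 1.5000 + 0.9544 - 2.4544
  = 0.0000 bits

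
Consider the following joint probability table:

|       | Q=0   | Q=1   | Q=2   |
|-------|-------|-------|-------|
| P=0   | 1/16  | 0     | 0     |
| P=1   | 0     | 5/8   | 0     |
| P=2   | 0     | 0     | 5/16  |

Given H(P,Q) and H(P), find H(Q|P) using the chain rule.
From the chain rule: H(P,Q) = H(P) + H(Q|P)
Therefore: H(Q|P) = H(P,Q) - H(P)

H(P,Q) = -[(1/16)·log₂(1/16) + (5/8)·log₂(5/8) + (5/16)·log₂(5/16)]
  = 0.2500 + 0.4238 + 0.5244
  = 1.1982 bits
Marginal P(P) (row sums):
  P(P=0) = 1/16 + 0 + 0 = 1/16
  P(P=1) = 0 + 5/8 + 0 = 5/8
  P(P=2) = 0 + 0 + 5/16 = 5/16
H(P) = -[(1/16)·log₂(1/16) + (5/8)·log₂(5/8) + (5/16)·log₂(5/16)]
  = 0.2500 + 0.4238 + 0.5244
  = 1.1982 bits

H(Q|P) = 1.1982 - 1.1982 = 0.0000 bits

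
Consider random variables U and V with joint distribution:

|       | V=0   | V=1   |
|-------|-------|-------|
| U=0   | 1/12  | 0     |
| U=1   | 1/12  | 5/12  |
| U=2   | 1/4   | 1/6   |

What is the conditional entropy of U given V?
Marginal P(V) (column sums):
  P(V=0) = 1/12 + 1/12 + 1/4 = 5/12
  P(V=1) = 0 + 5/12 + 1/6 = 7/12

H(U|V) = -Σ P(U,V)·log₂ P(U|V), where P(U|V) = P(U,V) / P(V)
  (cells with P(U,V) = 0 contribute 0)
  (U=0,V=0): P(U|V) = (1/12)/(5/12) = 1/5;  -(1/12)·log₂(1/5) = 0.1935
  (U=1,V=0): P(U|V) = (1/12)/(5/12) = 1/5;  -(1/12)·log₂(1/5) = 0.1935
  (U=1,V=1): P(U|V) = (5/12)/(7/12) = 5/7;  -(5/12)·log₂(5/7) = 0.2023
  (U=2,V=0): P(U|V) = (1/4)/(5/12) = 3/5;  -(1/4)·log₂(3/5) = 0.1842
  (U=2,V=1): P(U|V) = (1/6)/(7/12) = 2/7;  -(1/6)·log₂(2/7) = 0.3012
H(U|V) = 0.1935 + 0.1935 + 0.2023 + 0.1842 + 0.3012
  = 1.0747 bits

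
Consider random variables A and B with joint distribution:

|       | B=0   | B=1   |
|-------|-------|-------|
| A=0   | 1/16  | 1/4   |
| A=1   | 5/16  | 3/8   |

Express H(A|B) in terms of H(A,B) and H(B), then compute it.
H(A|B) = H(A,B) - H(B)

Marginal P(B) (column sums):
  P(B=0) = 1/16 + 5/16 = 3/8
  P(B=1) = 1/4 + 3/8 = 5/8

H(A,B) = -[(1/16)·log₂(1/16) + (1/4)·log₂(1/4) + (5/16)·log₂(5/16) + (3/8)·log₂(3/8)]
  = 0.2500 + 0.5000 + 0.5244 + 0.5306
  = 1.8050 bits
H(B) = -[(3/8)·log₂(3/8) + (5/8)·log₂(5/8)]
  = 0.5306 + 0.4238
  = 0.9544 bits

H(A|B) = 1.8050 - 0.9544 = 0.8506 bits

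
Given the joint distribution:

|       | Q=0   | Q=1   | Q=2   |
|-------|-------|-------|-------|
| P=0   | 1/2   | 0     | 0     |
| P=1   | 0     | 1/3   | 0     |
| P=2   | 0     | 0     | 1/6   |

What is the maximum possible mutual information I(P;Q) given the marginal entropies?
The upper bound on mutual information is I(P;Q) ≤ min(H(P), H(Q)).

Marginal P(P) (row sums):
  P(P=0) = 1/2 + 0 + 0 = 1/2
  P(P=1) = 0 + 1/3 + 0 = 1/3
  P(P=2) = 0 + 0 + 1/6 = 1/6
Marginal P(Q) (column sums):
  P(Q=0) = 1/2 + 0 + 0 = 1/2
  P(Q=1) = 0 + 1/3 + 0 = 1/3
  P(Q=2) = 0 + 0 + 1/6 = 1/6

H(P) = -[(1/2)·log₂(1/2) + (1/3)·log₂(1/3) + (1/6)·log₂(1/6)]
  = 0.5000 + 0.5283 + 0.4308
  = 1.4591 bits
H(Q) = -[(1/2)·log₂(1/2) + (1/3)·log₂(1/3) + (1/6)·log₂(1/6)]
  = 0.5000 + 0.5283 + 0.4308
  = 1.4591 bits

Maximum possible I(P;Q) = min(1.4591, 1.4591) = 1.4591 bits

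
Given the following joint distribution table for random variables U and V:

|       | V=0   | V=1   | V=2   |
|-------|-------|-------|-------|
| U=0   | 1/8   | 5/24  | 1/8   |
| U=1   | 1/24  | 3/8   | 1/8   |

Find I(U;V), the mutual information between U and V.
Marginal P(U) (row sums):
  P(U=0) = 1/8 + 5/24 + 1/8 = 11/24
  P(U=1) = 1/24 + 3/8 + 1/8 = 13/24
Marginal P(V) (column sums):
  P(V=0) = 1/8 + 1/24 = 1/6
  P(V=1) = 5/24 + 3/8 = 7/12
  P(V=2) = 1/8 + 1/8 = 1/4

H(U) = -[(11/24)·log₂(11/24) + (13/24)·log₂(13/24)]
  = 0.5159 + 0.4791
  = 0.9950 bits
H(V) = -[(1/6)·log₂(1/6) + (7/12)·log₂(7/12) + (1/4)·log₂(1/4)]
  = 0.4308 + 0.4536 + 0.5000
  = 1.3844 bits
H(U,V) = -[(1/8)·log₂(1/8) + (5/24)·log₂(5/24) + (1/8)·log₂(1/8) + (1/24)·log₂(1/24) + (3/8)·log₂(3/8) + (1/8)·log₂(1/8)]
  = 0.3750 + 0.4715 + 0.3750 + 0.1910 + 0.5306 + 0.3750
  = 2.3181 bits

I(U;V) = H(U) + H(V) - H(U,V)
  = 0.9950 + 1.3844 - 2.3181
  = 0.0613 bits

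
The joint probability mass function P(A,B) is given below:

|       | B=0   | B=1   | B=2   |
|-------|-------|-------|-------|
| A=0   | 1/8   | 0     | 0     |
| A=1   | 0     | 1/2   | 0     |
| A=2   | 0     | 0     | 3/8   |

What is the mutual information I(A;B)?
Marginal P(A) (row sums):
  P(A=0) = 1/8 + 0 + 0 = 1/8
  P(A=1) = 0 + 1/2 + 0 = 1/2
  P(A=2) = 0 + 0 + 3/8 = 3/8
Marginal P(B) (column sums):
  P(B=0) = 1/8 + 0 + 0 = 1/8
  P(B=1) = 0 + 1/2 + 0 = 1/2
  P(B=2) = 0 + 0 + 3/8 = 3/8

H(A) = -[(1/8)·log₂(1/8) + (1/2)·log₂(1/2) + (3/8)·log₂(3/8)]
  = 0.3750 + 0.5000 + 0.5306
  = 1.4056 bits
H(B) = -[(1/8)·log₂(1/8) + (1/2)·log₂(1/2) + (3/8)·log₂(3/8)]
  = 0.3750 + 0.5000 + 0.5306
  = 1.4056 bits
H(A,B) = -[(1/8)·log₂(1/8) + (1/2)·log₂(1/2) + (3/8)·log₂(3/8)]
  = 0.3750 + 0.5000 + 0.5306
  = 1.4056 bits

I(A;B) = H(A) + H(B) - H(A,B)
  = 1.4056 + 1.4056 - 1.4056
  = 1.4056 bits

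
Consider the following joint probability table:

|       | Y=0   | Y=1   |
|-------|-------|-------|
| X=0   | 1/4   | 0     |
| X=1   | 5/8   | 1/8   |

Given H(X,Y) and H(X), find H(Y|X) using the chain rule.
From the chain rule: H(X,Y) = H(X) + H(Y|X)
Therefore: H(Y|X) = H(X,Y) - H(X)

H(X,Y) = -[(1/4)·log₂(1/4) + (5/8)·log₂(5/8) + (1/8)·log₂(1/8)]
  = 0.5000 + 0.4238 + 0.3750
  = 1.2988 bits
Marginal P(X) (row sums):
  P(X=0) = 1/4 + 0 = 1/4
  P(X=1) = 5/8 + 1/8 = 3/4
H(X) = -[(1/4)·log₂(1/4) + (3/4)·log₂(3/4)]
  = 0.5000 + 0.3113
  = 0.8113 bits

H(Y|X) = 1.2988 - 0.8113 = 0.4875 bits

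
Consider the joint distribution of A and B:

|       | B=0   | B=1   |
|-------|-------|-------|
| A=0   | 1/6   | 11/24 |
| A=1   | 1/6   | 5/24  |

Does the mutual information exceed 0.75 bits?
Marginal P(A) (row sums):
  P(A=0) = 1/6 + 11/24 = 5/8
  P(A=1) = 1/6 + 5/24 = 3/8
Marginal P(B) (column sums):
  P(B=0) = 1/6 + 1/6 = 1/3
  P(B=1) = 11/24 + 5/24 = 2/3

H(A) = -[(5/8)·log₂(5/8) + (3/8)·log₂(3/8)]
  = 0.4238 + 0.5306
  = 0.9544 bits
H(B) = -[(1/3)·log₂(1/3) + (2/3)·log₂(2/3)]
  = 0.5283 + 0.3900
  = 0.9183 bits
H(A,B) = -[(1/6)·log₂(1/6) + (11/24)·log₂(11/24) + (1/6)·log₂(1/6) + (5/24)·log₂(5/24)]
  = 0.4308 + 0.5159 + 0.4308 + 0.4715
  = 1.8490 bits

I(A;B) = H(A) + H(B) - H(A,B)
  = 0.9544 + 0.9183 - 1.8490
  = 0.0237 bits

No. I(A;B) = 0.0237 bits, which is ≤ 0.75 bits.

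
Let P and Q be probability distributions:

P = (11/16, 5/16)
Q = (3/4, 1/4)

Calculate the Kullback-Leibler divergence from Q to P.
D(P||Q) = Σ P(i) log₂(P(i)/Q(i))
  i=0: (11/16) × log₂((11/16)/(3/4)) = (11/16) × log₂(11/12) = -0.0863
  i=1: (5/16) × log₂((5/16)/(1/4)) = (5/16) × log₂(5/4) = 0.1006
D(P||Q) = -0.0863 + 0.1006
  = 0.0143 bits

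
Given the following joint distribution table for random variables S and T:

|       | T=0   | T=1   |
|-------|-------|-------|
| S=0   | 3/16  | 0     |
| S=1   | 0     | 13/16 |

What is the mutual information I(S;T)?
Marginal P(S) (row sums):
  P(S=0) = 3/16 + 0 = 3/16
  P(S=1) = 0 + 13/16 = 13/16
Marginal P(T) (column sums):
  P(T=0) = 3/16 + 0 = 3/16
  P(T=1) = 0 + 13/16 = 13/16

H(S) = -[(3/16)·log₂(3/16) + (13/16)·log₂(13/16)]
  = 0.4528 + 0.2434
  = 0.6962 bits
H(T) = -[(3/16)·log₂(3/16) + (13/16)·log₂(13/16)]
  = 0.4528 + 0.2434
  = 0.6962 bits
H(S,T) = -[(3/16)·log₂(3/16) + (13/16)·log₂(13/16)]
  = 0.4528 + 0.2434
  = 0.6962 bits

I(S;T) = H(S) + H(T) - H(S,T)
  = 0.6962 + 0.6962 - 0.6962
  = 0.6962 bits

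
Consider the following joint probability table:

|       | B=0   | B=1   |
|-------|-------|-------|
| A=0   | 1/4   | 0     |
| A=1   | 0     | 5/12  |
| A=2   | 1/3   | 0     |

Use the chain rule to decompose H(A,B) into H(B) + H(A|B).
By the chain rule: H(A,B) = H(B) + H(A|B)

Marginal P(B) (column sums):
  P(B=0) = 1/4 + 0 + 1/3 = 7/12
  P(B=1) = 0 + 5/12 + 0 = 5/12
H(B) = -[(7/12)·log₂(7/12) + (5/12)·log₂(5/12)]
  = 0.4536 + 0.5263
  = 0.9799 bits
H(A|B) = -Σ P(A,B)·log₂ P(A|B), where P(A|B) = P(A,B) / P(B)
  (cells with P(A,B) = 0 contribute 0)
  (A=0,B=0): P(A|B) = (1/4)/(7/12) = 3/7;  -(1/4)·log₂(3/7) = 0.3056
  (A=1,B=1): P(A|B) = (5/12)/(5/12) = 1;  -(5/12)·log₂(1) = 0.0000
  (A=2,B=0): P(A|B) = (1/3)/(7/12) = 4/7;  -(1/3)·log₂(4/7) = 0.2691
H(A|B) = 0.3056 + 0.0000 + 0.2691
  = 0.5747 bits

H(A,B) = H(B) + H(A|B) = 0.9799 + 0.5747 = 1.5546 bits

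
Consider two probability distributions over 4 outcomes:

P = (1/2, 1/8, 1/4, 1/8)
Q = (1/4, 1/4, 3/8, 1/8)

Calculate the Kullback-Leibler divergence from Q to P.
D(P||Q) = Σ P(i) log₂(P(i)/Q(i))
  i=0: (1/2) × log₂((1/2)/(1/4)) = (1/2) × log₂(2) = 0.5000
  i=1: (1/8) × log₂((1/8)/(1/4)) = (1/8) × log₂(1/2) = -0.1250
  i=2: (1/4) × log₂((1/4)/(3/8)) = (1/4) × log₂(2/3) = -0.1462
  i=3: (1/8) × log₂((1/8)/(1/8)) = (1/8) × log₂(1) = 0.0000
D(P||Q) = 0.5000 - 0.1250 - 0.1462 + 0.0000
  = 0.2288 bits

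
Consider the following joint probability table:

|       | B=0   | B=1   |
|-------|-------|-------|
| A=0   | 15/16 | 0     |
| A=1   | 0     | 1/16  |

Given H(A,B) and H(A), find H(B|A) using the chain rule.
From the chain rule: H(A,B) = H(A) + H(B|A)
Therefore: H(B|A) = H(A,B) - H(A)

H(A,B) = -[(15/16)·log₂(15/16) + (1/16)·log₂(1/16)]
  = 0.0873 + 0.2500
  = 0.3373 bits
Marginal P(A) (row sums):
  P(A=0) = 15/16 + 0 = 15/16
  P(A=1) = 0 + 1/16 = 1/16
H(A) = -[(15/16)·log₂(15/16) + (1/16)·log₂(1/16)]
  = 0.0873 + 0.2500
  = 0.3373 bits

H(B|A) = 0.3373 - 0.3373 = 0.0000 bits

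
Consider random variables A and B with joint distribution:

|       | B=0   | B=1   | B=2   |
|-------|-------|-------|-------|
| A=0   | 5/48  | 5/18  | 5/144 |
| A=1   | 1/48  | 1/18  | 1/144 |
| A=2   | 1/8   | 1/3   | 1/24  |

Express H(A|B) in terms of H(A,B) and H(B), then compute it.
H(A|B) = H(A,B) - H(B)

Marginal P(B) (column sums):
  P(B=0) = 5/48 + 1/48 + 1/8 = 1/4
  P(B=1) = 5/18 + 1/18 + 1/3 = 2/3
  P(B=2) = 5/144 + 1/144 + 1/24 = 1/12

H(A,B) = -[(5/48)·log₂(5/48) + (5/18)·log₂(5/18) + (5/144)·log₂(5/144) + (1/48)·log₂(1/48) + (1/18)·log₂(1/18) + (1/144)·log₂(1/144) + (1/8)·log₂(1/8) + (1/3)·log₂(1/3) + (1/24)·log₂(1/24)]
  = 0.3399 + 0.5133 + 0.1683 + 0.1164 + 0.2317 + 0.0498 + 0.3750 + 0.5283 + 0.1910
  = 2.5137 bits
H(B) = -[(1/4)·log₂(1/4) + (2/3)·log₂(2/3) + (1/12)·log₂(1/12)]
  = 0.5000 + 0.3900 + 0.2987
  = 1.1887 bits

H(A|B) = 2.5137 - 1.1887 = 1.3250 bits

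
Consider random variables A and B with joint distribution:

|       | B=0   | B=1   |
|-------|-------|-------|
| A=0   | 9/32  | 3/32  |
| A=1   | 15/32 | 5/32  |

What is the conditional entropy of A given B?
Marginal P(B) (column sums):
  P(B=0) = 9/32 + 15/32 = 3/4
  P(B=1) = 3/32 + 5/32 = 1/4

H(A|B) = -Σ P(A,B)·log₂ P(A|B), where P(A|B) = P(A,B) / P(B)
  (A=0,B=0): P(A|B) = (9/32)/(3/4) = 3/8;  -(9/32)·log₂(3/8) = 0.3980
  (A=0,B=1): P(A|B) = (3/32)/(1/4) = 3/8;  -(3/32)·log₂(3/8) = 0.1327
  (A=1,B=0): P(A|B) = (15/32)/(3/4) = 5/8;  -(15/32)·log₂(5/8) = 0.3178
  (A=1,B=1): P(A|B) = (5/32)/(1/4) = 5/8;  -(5/32)·log₂(5/8) = 0.1059
H(A|B) = 0.3980 + 0.1327 + 0.3178 + 0.1059
  = 0.9544 bits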